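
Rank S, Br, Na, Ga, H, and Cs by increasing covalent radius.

H is in period 1, group 1; Na is in period 3, group 1; S is in period 3, group 16; Ga is in period 4, group 13; Br is in period 4, group 17; Cs is in period 6, group 1.
Radius decreases left→right (rising Z_eff, same n) and increases top→bottom (higher n).
Here both period and group differ, so the two effects have to be weighed against each other.
S > H: the two effects oppose for this pair; the down-group effect wins (103 vs 32 pm).
Br > S: the two effects oppose for this pair; the down-group effect wins (114 vs 103 pm).
Ga > Br: both are in period 4; the period trend gives Ga the larger value.
Na > Ga: period and group pull opposite ways; the across-period shift dominates (155 vs 124 pm).
Cs > Na: Cs sits below Na in group 1, so the down-group effect alone puts Cs larger.
Approximate values (pm): H 32, Na 155, S 103, Ga 124, Br 114, Cs 232.
So from smallest to largest: H < S < Br < Ga < Na < Cs.

H < S < Br < Ga < Na < Cs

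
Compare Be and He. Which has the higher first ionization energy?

He is in period 1, group 18; Be is in period 2, group 2.
Removing the outermost electron gets harder across a period and easier down a group.
These span different periods and groups, so the two trends combine.
He > Be: relative to Be, both the across-period and down-group shifts push He's first ionization energy up.
For reference (kJ/mol): He 2372, Be 900.
So He has the higher first ionization energy (He > Be).

He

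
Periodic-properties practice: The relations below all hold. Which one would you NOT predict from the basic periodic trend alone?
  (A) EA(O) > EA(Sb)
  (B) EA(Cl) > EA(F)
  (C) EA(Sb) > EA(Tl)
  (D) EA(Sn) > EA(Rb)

(B)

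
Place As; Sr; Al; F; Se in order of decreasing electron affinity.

Electron affinity generally becomes more exothermic across a period toward the halogens and less exothermic down a group.
Neither a single period nor a single group — weigh both effects.
Al > Sr: relative to Sr, both the across-period and down-group shifts push Al's electron affinity up.
As > Al: the two effects oppose for this pair; the across-period effect wins (78 vs 42 kJ/mol).
Se > As: Se lies to the right of As in period 4, so the across-period effect alone puts Se higher.
F > Se: both effects reinforce here, so F is clearly the higher of the two.
Tabulated electron affinity (kJ/mol): F 328, Al 42, As 78, Se 195, Sr 5.
So from highest to lowest: F > Se > As > Al > Sr.

F > Se > As > Al > Sr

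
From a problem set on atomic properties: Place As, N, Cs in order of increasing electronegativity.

N is in period 2, group 15; As is in period 4, group 15; Cs is in period 6, group 1.
Smaller atoms with higher effective nuclear charge are more electronegative.
Neither a single period nor a single group — weigh both effects.
As > Cs: relative to Cs, both the across-period and down-group shifts push As's electronegativity up.
N > As: N sits above As in group 15, so the down-group effect alone puts N higher.
For reference (Pauling): N 3.04, As 2.18, Cs 0.79.
So from lowest to highest: Cs < As < N.

Cs, As, N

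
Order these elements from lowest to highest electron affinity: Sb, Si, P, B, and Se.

B, P, Sb, Si, Se

B is in period 2, group 13; Si is in period 3, group 14; P is in period 3, group 15; Se is in period 4, group 16; Sb is in period 5, group 15.
EA tends to increase across a period and decrease down a group, though the pattern is less regular than for IE or radius.
These span different periods and groups, so the two trends combine.
P > B: the two effects oppose for this pair; the across-period effect wins (72 vs 27 kJ/mol).
Sb > P: this pair runs against the simple trend — see the exception note.
Si > Sb: the two effects oppose for this pair; the down-group effect wins (134 vs 103 kJ/mol).
Se > Si: period and group pull opposite ways; the across-period shift dominates (195 vs 134 kJ/mol).
Note the exception: Sb has a higher electron affinity than P, contrary to the simple trend — both are half-filled np³, but the pairing/repulsion penalty for the added electron shrinks as the p orbitals become larger and more diffuse down the group, and for Sb that outweighs the weaker nuclear attraction.
Note the exception: Si has a higher electron affinity than P, contrary to the simple trend — adding an electron to P's half-filled 3p³ is unfavourable, so Si (3p²) has the more exothermic EA.
Tabulated electron affinity (kJ/mol): B 27, Si 134, P 72, Se 195, Sb 103.
So from lowest to highest: B < P < Sb < Si < Se.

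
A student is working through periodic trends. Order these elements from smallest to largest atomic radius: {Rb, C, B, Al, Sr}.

B is in period 2, group 13; C is in period 2, group 14; Al is in period 3, group 13; Rb is in period 5, group 1; Sr is in period 5, group 2.
Atomic radius shrinks across a period as nuclear charge pulls the same shell inward, and grows down a group as new shells are added.
Here both period and group differ, so the two effects have to be weighed against each other.
B > C: B lies to the left of C in period 2, so the across-period effect alone puts B larger.
Al > B: they share group 13; the group trend gives Al the larger value.
Sr > Al: relative to Al, both the across-period and down-group shifts push Sr's atomic radius up.
Rb > Sr: both are in period 5; the period trend gives Rb the larger value.
Tabulated atomic radius (pm): B 85, C 75, Al 126, Rb 210, Sr 185.
So from smallest to largest: C < B < Al < Sr < Rb.

C < B < Al < Sr < Rb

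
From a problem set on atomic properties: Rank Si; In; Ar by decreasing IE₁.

Ar, Si, In

Across a period the outer electron is held more tightly (higher IE₁); down a group it sits in a higher shell, more shielded, and comes off more easily.
Here both period and group differ, so the two effects have to be weighed against each other.
Si > In: relative to In, both the across-period and down-group shifts push Si's first ionization energy up.
Ar > Si: Ar lies to the right of Si in period 3, so the across-period effect alone puts Ar higher.
Tabulated first ionization energy (kJ/mol): Si 786, Ar 1521, In 558.
So from highest to lowest: Ar > Si > In.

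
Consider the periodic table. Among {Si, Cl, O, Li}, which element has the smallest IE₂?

IE_2 is the cost of taking one more electron from the +1 cation: Si⁺ still has 3 valence electrons; Cl⁺ still has 6 valence electrons; O⁺ still has 5 valence electrons; Li⁺ is the bare [He] core.
Core electrons are held far more tightly than valence electrons, so Li tops the IE_2 order.
Valence configurations: Si⁺ [Ne]3s²3p¹, Cl⁺ [Ne]3s²3p⁴, O⁺ [He]2s²2p³.
Tabulated IE_2 (kJ/mol): Si 1577, Cl 2298, O 3388, Li 7298.
Overall IE_2 order: Si < Cl < O < Li.

Si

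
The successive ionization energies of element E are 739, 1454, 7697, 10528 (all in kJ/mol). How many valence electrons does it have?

2

Look for the largest jump between consecutive ionization energies: IE3/IE2 ≈ 5.3, far larger than any earlier ratio.
That jump marks the point where a core electron is being removed. So the atom has 2 valence electrons.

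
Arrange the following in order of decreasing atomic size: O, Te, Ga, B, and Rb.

Across a period the added protons contract the valence shell; down a group each new principal shell makes the atom larger.
Here both period and group differ, so the two effects have to be weighed against each other.
B > O: B lies to the left of O in period 2, so the across-period effect alone puts B larger.
Ga > B: they share group 13; the group trend gives Ga the larger value.
Te > Ga: period and group pull opposite ways; the down-group shift dominates (136 vs 124 pm).
Rb > Te: both are in period 5; the period trend gives Rb the larger value.
Approximate values (pm): B 85, O 63, Ga 124, Rb 210, Te 136.
So from largest to smallest: Rb > Te > Ga > B > O.

Rb > Te > Ga > B > O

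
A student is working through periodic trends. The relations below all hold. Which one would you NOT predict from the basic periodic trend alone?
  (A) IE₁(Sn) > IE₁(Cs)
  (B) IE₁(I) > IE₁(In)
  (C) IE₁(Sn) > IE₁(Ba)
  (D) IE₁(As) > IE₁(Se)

The general trend: first ionization energy increases across a period and decreases down a group.
(A) Sn (period 5, group 14) vs Cs (period 6, group 1): the stated order agrees with the simple trend.
(B) I (period 5, group 17) vs In (period 5, group 13): the stated order agrees with the simple trend.
(C) Sn (period 5, group 14) vs Ba (period 6, group 2): the stated order agrees with the simple trend.
(D) As (period 4, group 15) vs Se (period 4, group 16): the stated order contradicts the simple trend.
The exception is (D): Se (4p⁴) ionizes more easily than half-filled As (4p³).

(D)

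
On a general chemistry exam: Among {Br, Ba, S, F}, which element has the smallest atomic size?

Across a period the added protons contract the valence shell; down a group each new principal shell makes the atom larger.
Neither a single period nor a single group — weigh both effects.
S > F: both effects reinforce here, so S is clearly the larger of the two.
Br > S: period and group pull opposite ways; the down-group shift dominates (114 vs 103 pm).
Ba > Br: both effects reinforce here, so Ba is clearly the larger of the two.
Tabulated atomic radius (pm): F 64, S 103, Br 114, Ba 196.
The smallest atomic size among these belongs to F.

F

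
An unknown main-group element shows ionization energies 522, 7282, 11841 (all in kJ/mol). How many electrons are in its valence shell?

Look for the largest jump between consecutive ionization energies: IE2/IE1 ≈ 14.0, far larger than any earlier ratio.
That jump marks the point where a core electron is being removed. So the atom has 1 valence electron.

1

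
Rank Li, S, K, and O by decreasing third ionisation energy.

Li, O, K, S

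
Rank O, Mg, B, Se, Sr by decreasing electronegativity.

O > Se > B > Mg > Sr

B is in period 2, group 13; O is in period 2, group 16; Mg is in period 3, group 2; Se is in period 4, group 16; Sr is in period 5, group 2.
Atoms toward the upper right of the periodic table pull bonding electrons most strongly.
Here both period and group differ, so the two effects have to be weighed against each other.
Mg > Sr: Mg sits above Sr in group 2, so the down-group effect alone puts Mg higher.
B > Mg: both effects reinforce here, so B is clearly the higher of the two.
Se > B: period and group pull opposite ways; the across-period shift dominates (2.55 vs 2.04).
O > Se: O sits above Se in group 16, so the down-group effect alone puts O higher.
Approximate values (Pauling): B 2.04, O 3.44, Mg 1.31, Se 2.55, Sr 0.95.
So from highest to lowest: O > Se > B > Mg > Sr.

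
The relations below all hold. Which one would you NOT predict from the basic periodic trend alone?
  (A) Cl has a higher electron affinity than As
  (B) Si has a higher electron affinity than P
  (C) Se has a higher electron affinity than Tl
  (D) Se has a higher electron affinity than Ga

(B)

The general trend: electron affinity increases across a period and decreases down a group.
(A) Cl (period 3, group 17) vs As (period 4, group 15): the stated order agrees with the simple trend.
(B) Si (period 3, group 14) vs P (period 3, group 15): the stated order contradicts the simple trend.
(C) Se (period 4, group 16) vs Tl (period 6, group 13): the stated order agrees with the simple trend.
(D) Se (period 4, group 16) vs Ga (period 4, group 13): the stated order agrees with the simple trend.
The exception is (B): adding an electron to P's half-filled 3p³ is unfavourable, so Si (3p²) has the more exothermic EA.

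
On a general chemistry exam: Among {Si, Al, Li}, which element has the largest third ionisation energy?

Li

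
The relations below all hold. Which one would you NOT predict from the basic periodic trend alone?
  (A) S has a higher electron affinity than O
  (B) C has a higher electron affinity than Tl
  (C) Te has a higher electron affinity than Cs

The general trend: electron affinity increases across a period and decreases down a group.
(A) S (period 3, group 16) vs O (period 2, group 16): the stated order contradicts the simple trend.
(B) C (period 2, group 14) vs Tl (period 6, group 13): the stated order agrees with the simple trend.
(C) Te (period 5, group 16) vs Cs (period 6, group 1): the stated order agrees with the simple trend.
The exception is (A): the compact 2p subshell of O repels the added electron more than S's larger 3p does.

(A)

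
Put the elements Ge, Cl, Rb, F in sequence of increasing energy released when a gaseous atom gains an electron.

Rb < Ge < F < Cl

F is in period 2, group 17; Cl is in period 3, group 17; Ge is in period 4, group 14; Rb is in period 5, group 1.
Electron affinity generally becomes more exothermic across a period toward the halogens and less exothermic down a group.
Here both period and group differ, so the two effects have to be weighed against each other.
Ge > Rb: relative to Rb, both the across-period and down-group shifts push Ge's electron affinity up.
F > Ge: both effects reinforce here, so F is clearly the higher of the two.
Cl > F: this pair runs against the simple trend — see the exception note.
Note the exception: Cl has a higher electron affinity than F, contrary to the simple trend — F's small 2p subshell makes the incoming electron feel strong e⁻–e⁻ repulsion, so Cl actually releases more energy on gaining an electron.
For reference (kJ/mol): F 328, Cl 349, Ge 119, Rb 47.
So from lowest to highest: Rb < Ge < F < Cl.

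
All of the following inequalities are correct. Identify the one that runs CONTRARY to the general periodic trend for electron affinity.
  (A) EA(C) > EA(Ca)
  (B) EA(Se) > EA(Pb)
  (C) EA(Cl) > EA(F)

The general trend: electron affinity increases across a period and decreases down a group.
(A) C (period 2, group 14) vs Ca (period 4, group 2): the stated order agrees with the simple trend.
(B) Se (period 4, group 16) vs Pb (period 6, group 14): the stated order agrees with the simple trend.
(C) Cl (period 3, group 17) vs F (period 2, group 17): the stated order contradicts the simple trend.
The exception is (C): F's small 2p subshell makes the incoming electron feel strong e⁻–e⁻ repulsion, so Cl actually releases more energy on gaining an electron.

(C)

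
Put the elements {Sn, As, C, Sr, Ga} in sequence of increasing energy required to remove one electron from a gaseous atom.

Across a period the outer electron is held more tightly (higher IE₁); down a group it sits in a higher shell, more shielded, and comes off more easily.
Here both period and group differ, so the two effects have to be weighed against each other.
Ga > Sr: both effects reinforce here, so Ga is clearly the higher of the two.
Sn > Ga: the two effects oppose for this pair; the across-period effect wins (709 vs 579 kJ/mol).
As > Sn: both effects reinforce here, so As is clearly the higher of the two.
C > As: the two effects oppose for this pair; the down-group effect wins (1086 vs 947 kJ/mol).
Tabulated first ionization energy (kJ/mol): C 1086, Ga 579, As 947, Sr 550, Sn 709.
So from lowest to highest: Sr < Ga < Sn < As < C.

Sr < Ga < Sn < As < C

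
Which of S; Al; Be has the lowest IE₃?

Al

IE_3 is the cost of taking one more electron from the +2 cation: S²⁺ still has 4 valence electrons; Al²⁺ still has 1 valence electron; Be²⁺ is the bare [He] core.
Core electrons are held far more tightly than valence electrons, so Be tops the IE_3 order.
Valence configurations: S²⁺ [Ne]3s²3p², Al²⁺ [Ne]3s¹.
Tabulated IE_3 (kJ/mol): S 3357, Al 2745, Be 14849.
Putting it together, IE_3: Al < S < Be.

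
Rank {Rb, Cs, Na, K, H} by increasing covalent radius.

H < Na < K < Rb < Cs

H is in period 1, group 1; Na is in period 3, group 1; K is in period 4, group 1; Rb is in period 5, group 1; Cs is in period 6, group 1.
Across a period the added protons contract the valence shell; down a group each new principal shell makes the atom larger.
All are in group 1, so atomic radius increases down the group.
So from smallest to largest: H < Na < K < Rb < Cs.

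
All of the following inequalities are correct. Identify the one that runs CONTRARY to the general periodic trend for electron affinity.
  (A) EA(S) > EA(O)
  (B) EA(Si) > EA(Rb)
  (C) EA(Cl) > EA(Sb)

The general trend: electron affinity increases across a period and decreases down a group.
(A) S (period 3, group 16) vs O (period 2, group 16): the stated order contradicts the simple trend.
(B) Si (period 3, group 14) vs Rb (period 5, group 1): the stated order agrees with the simple trend.
(C) Cl (period 3, group 17) vs Sb (period 5, group 15): the stated order agrees with the simple trend.
The exception is (A): the compact 2p subshell of O repels the added electron more than S's larger 3p does.

(A)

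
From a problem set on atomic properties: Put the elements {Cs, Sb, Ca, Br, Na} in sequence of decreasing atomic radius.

Cs > Ca > Na > Sb > Br

Na is in period 3, group 1; Ca is in period 4, group 2; Br is in period 4, group 17; Sb is in period 5, group 15; Cs is in period 6, group 1.
Moving right in a period, electrons are added to the same shell under a stronger nuclear pull, so atoms get smaller; moving down, a new shell is opened and atoms get larger.
Here both period and group differ, so the two effects have to be weighed against each other.
Sb > Br: relative to Br, both the across-period and down-group shifts push Sb's atomic radius up.
Na > Sb: period and group pull opposite ways; the across-period shift dominates (155 vs 140 pm).
Ca > Na: period and group pull opposite ways; the down-group shift dominates (171 vs 155 pm).
Cs > Ca: both effects reinforce here, so Cs is clearly the larger of the two.
Approximate values (pm): Na 155, Ca 171, Br 114, Sb 140, Cs 232.
So from largest to smallest: Cs > Ca > Na > Sb > Br.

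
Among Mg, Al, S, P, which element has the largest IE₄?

After 3 electrons have been removed, what remains? Mg³⁺ is already 1 electron into the core; Al³⁺ is the bare [Ne] core; S³⁺ still has 3 valence electrons; P³⁺ still has 2 valence electrons.
Breaking into a closed-shell core is much more expensive than removing a leftover valence electron — Mg and Al have the largest IE_4 here.
Valence configurations: S³⁺ [Ne]3s²3p¹, P³⁺ [Ne]3s².
S³⁺ loses a lone 3p electron whereas P³⁺ must break into a filled 3s² pair, so IE_4(P) > IE_4(S) even though S has the higher nuclear charge.
Approximate IE_4 values (kJ/mol): Mg 10543, Al 11577, S 4556, P 4964.
Overall IE_4 order: S < P < Mg < Al.

Al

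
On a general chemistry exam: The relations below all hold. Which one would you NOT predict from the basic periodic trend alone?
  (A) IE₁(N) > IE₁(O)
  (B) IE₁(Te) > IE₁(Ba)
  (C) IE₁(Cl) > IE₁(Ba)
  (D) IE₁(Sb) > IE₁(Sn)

The general trend: IE₁ increases across a period and decreases down a group.
(A) N (period 2, group 15) vs O (period 2, group 16): the stated order contradicts the simple trend.
(B) Te (period 5, group 16) vs Ba (period 6, group 2): the stated order agrees with the simple trend.
(C) Cl (period 3, group 17) vs Ba (period 6, group 2): the stated order agrees with the simple trend.
(D) Sb (period 5, group 15) vs Sn (period 5, group 14): the stated order agrees with the simple trend.
The exception is (A): pairing an electron in O's 2p⁴ costs repulsion energy, so O ionizes more easily than half-filled N (2p³).

(A)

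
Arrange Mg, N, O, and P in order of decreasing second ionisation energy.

O > N > P > Mg

After 1 electron has been removed, what remains? Mg⁺ still has 1 valence electron; N⁺ still has 4 valence electrons; O⁺ still has 5 valence electrons; P⁺ still has 4 valence electrons.
All are still removing valence electrons, so compare the +1 ions as you would atoms: IE_2 generally rises across a period (higher Z_eff) and falls down a group (larger shell), subject to the usual subshell exceptions.
Valence configurations: Mg⁺ [Ne]3s¹, N⁺ [He]2s²2p², O⁺ [He]2s²2p³, P⁺ [Ne]3s²3p².
Tabulated IE_2 (kJ/mol): Mg 1451, N 2856, O 3388, P 1907.
Hence IE_2: Mg < P < N < O.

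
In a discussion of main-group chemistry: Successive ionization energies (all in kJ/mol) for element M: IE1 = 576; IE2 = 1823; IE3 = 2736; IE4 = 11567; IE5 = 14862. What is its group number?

Group 13

Look for the largest jump between consecutive ionization energies: IE4/IE3 ≈ 4.2, far larger than any earlier ratio.
That jump marks the point where a core electron is being removed. So the atom has 3 valence electrons.
A main-group element with 3 valence electrons is in group 13.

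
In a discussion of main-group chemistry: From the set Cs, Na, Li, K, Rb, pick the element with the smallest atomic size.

Li

Li is in period 2, group 1; Na is in period 3, group 1; K is in period 4, group 1; Rb is in period 5, group 1; Cs is in period 6, group 1.
Across a period the added protons contract the valence shell; down a group each new principal shell makes the atom larger.
All are in group 1, so atomic radius increases down the group.
The smallest atomic size among these belongs to Li.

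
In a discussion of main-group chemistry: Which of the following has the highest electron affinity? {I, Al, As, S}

Al is in period 3, group 13; S is in period 3, group 16; As is in period 4, group 15; I is in period 5, group 17.
EA tends to increase across a period and decrease down a group, though the pattern is less regular than for IE or radius.
These span different periods and groups, so the two trends combine.
As > Al: period and group pull opposite ways; the across-period shift dominates (78 vs 42 kJ/mol).
S > As: relative to As, both the across-period and down-group shifts push S's electron affinity up.
I > S: the two effects oppose for this pair; the across-period effect wins (295 vs 200 kJ/mol).
For reference (kJ/mol): Al 42, S 200, As 78, I 295.
The highest electron affinity among these belongs to I.

I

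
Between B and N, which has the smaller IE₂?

Consider each +1 ion: B⁺ still has 2 valence electrons; N⁺ still has 4 valence electrons.
All are still removing valence electrons, so compare the +1 ions as you would atoms: IE_2 generally rises across a period (higher Z_eff) and falls down a group (larger shell), subject to the usual subshell exceptions.
Valence configurations: B⁺ [He]2s², N⁺ [He]2s²2p².
Approximate IE_2 values (kJ/mol): B 2427, N 2856.
So the second ionization energies run B < N.

B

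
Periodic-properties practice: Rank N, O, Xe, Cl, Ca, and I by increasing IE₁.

N is in period 2, group 15; O is in period 2, group 16; Cl is in period 3, group 17; Ca is in period 4, group 2; I is in period 5, group 17; Xe is in period 5, group 18.
IE₁ increases left→right with effective nuclear charge and decreases top→bottom as the valence shell moves farther out.
Here both period and group differ, so the two effects have to be weighed against each other.
I > Ca: the two effects oppose for this pair; the across-period effect wins (1008 vs 590 kJ/mol).
Xe > I: both are in period 5; the period trend gives Xe the larger value.
Cl > Xe: period and group pull opposite ways; the down-group shift dominates (1251 vs 1170 kJ/mol).
O > Cl: period and group pull opposite ways; the down-group shift dominates (1314 vs 1251 kJ/mol).
N > O: this pair runs against the simple trend — see the exception note.
Note the exception: N has a higher first ionization energy than O, contrary to the simple trend — pairing an electron in O's 2p⁴ costs repulsion energy, so O ionizes more easily than half-filled N (2p³).
Tabulated first ionization energy (kJ/mol): N 1402, O 1314, Cl 1251, Ca 590, I 1008, Xe 1170.
So from lowest to highest: Ca < I < Xe < Cl < O < N.

Ca < I < Xe < Cl < O < N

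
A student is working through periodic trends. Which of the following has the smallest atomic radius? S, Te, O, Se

O is in period 2, group 16; S is in period 3, group 16; Se is in period 4, group 16; Te is in period 5, group 16.
Moving right in a period, electrons are added to the same shell under a stronger nuclear pull, so atoms get smaller; moving down, a new shell is opened and atoms get larger.
All are in group 16, so atomic radius increases down the group.
The smallest atomic radius among these belongs to O.

O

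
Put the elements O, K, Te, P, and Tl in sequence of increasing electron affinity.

Tl < K < P < O < Te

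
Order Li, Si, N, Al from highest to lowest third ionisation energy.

Li > N > Si > Al

After 2 electrons have been removed, what remains? Li²⁺ is already 1 electron into the core; Si²⁺ still has 2 valence electrons; N²⁺ still has 3 valence electrons; Al²⁺ still has 1 valence electron.
Core electrons are held far more tightly than valence electrons, so Li tops the IE_3 order.
Valence configurations: Si²⁺ [Ne]3s², N²⁺ [He]2s²2p¹, Al²⁺ [Ne]3s¹.
The numbers (kJ/mol): Li 11815, Si 3232, N 4578, Al 2745.
Putting it together, IE_3: Al < Si < N < Li.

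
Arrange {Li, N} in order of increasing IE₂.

N < Li

IE_2 is the cost of taking one more electron from the +1 cation: Li⁺ is the bare [He] core; N⁺ still has 4 valence electrons.
Pulling an electron out of a noble-gas core costs far more than removing a remaining valence electron, so Li sits at the high end of IE_2.
The numbers (kJ/mol): Li 7298, N 2856.
So the second ionization energies run N < Li.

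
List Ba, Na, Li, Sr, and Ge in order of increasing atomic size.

Li is in period 2, group 1; Na is in period 3, group 1; Ge is in period 4, group 14; Sr is in period 5, group 2; Ba is in period 6, group 2.
Radius decreases left→right (rising Z_eff, same n) and increases top→bottom (higher n).
These span different periods and groups, so the two trends combine.
Li > Ge: period and group pull opposite ways; the across-period shift dominates (133 vs 121 pm).
Na > Li: they share group 1; the group trend gives Na the larger value.
Sr > Na: period and group pull opposite ways; the down-group shift dominates (185 vs 155 pm).
Ba > Sr: Ba sits below Sr in group 2, so the down-group effect alone puts Ba larger.
For reference (pm): Li 133, Na 155, Ge 121, Sr 185, Ba 196.
So from smallest to largest: Ge < Li < Na < Sr < Ba.

Ge < Li < Na < Sr < Ba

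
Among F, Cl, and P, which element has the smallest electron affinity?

P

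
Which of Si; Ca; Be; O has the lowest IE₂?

Ca

The second ionization energy removes an electron from the +1 ion. For each element: Si⁺ still has 3 valence electrons; Ca⁺ still has 1 valence electron; Be⁺ still has 1 valence electron; O⁺ still has 5 valence electrons.
All are still removing valence electrons, so compare the +1 ions as you would atoms: IE_2 generally rises across a period (higher Z_eff) and falls down a group (larger shell), subject to the usual subshell exceptions.
Valence configurations: Si⁺ [Ne]3s²3p¹, Ca⁺ [Ar]4s¹, Be⁺ [He]2s¹, O⁺ [He]2s²2p³.
Approximate IE_2 values (kJ/mol): Si 1577, Ca 1145, Be 1757, O 3388.
So the second ionization energies run Ca < Si < Be < O.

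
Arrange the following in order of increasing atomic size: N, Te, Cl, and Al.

N < Cl < Al < Te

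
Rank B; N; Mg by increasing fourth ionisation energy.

N < Mg < B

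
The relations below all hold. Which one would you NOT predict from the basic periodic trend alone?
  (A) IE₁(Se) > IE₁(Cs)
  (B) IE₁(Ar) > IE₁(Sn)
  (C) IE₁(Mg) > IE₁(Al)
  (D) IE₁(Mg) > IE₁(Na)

(C)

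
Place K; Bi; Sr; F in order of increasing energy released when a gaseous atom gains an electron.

Adding an electron releases more energy for atoms nearer the top right (short of the noble gases).
Neither a single period nor a single group — weigh both effects.
K > Sr: period and group pull opposite ways; the down-group shift dominates (48 vs 5 kJ/mol).
Bi > K: period and group pull opposite ways; the across-period shift dominates (91 vs 48 kJ/mol).
F > Bi: both effects reinforce here, so F is clearly the higher of the two.
Tabulated electron affinity (kJ/mol): F 328, K 48, Sr 5, Bi 91.
So from lowest to highest: Sr < K < Bi < F.

Sr, K, Bi, F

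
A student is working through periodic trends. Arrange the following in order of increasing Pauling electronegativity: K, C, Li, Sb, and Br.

K < Li < Sb < C < Br

EN rises left→right (higher Z_eff, smaller atoms) and falls top→bottom (larger, more shielded atoms).
Neither a single period nor a single group — weigh both effects.
Li > K: they share group 1; the group trend gives Li the larger value.
Sb > Li: the two effects oppose for this pair; the across-period effect wins (2.05 vs 0.98).
C > Sb: the two effects oppose for this pair; the down-group effect wins (2.55 vs 2.05).
Br > C: period and group pull opposite ways; the across-period shift dominates (2.96 vs 2.55).
Approximate values (Pauling): Li 0.98, C 2.55, K 0.82, Br 2.96, Sb 2.05.
So from lowest to highest: K < Li < Sb < C < Br.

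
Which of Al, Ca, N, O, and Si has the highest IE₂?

O

The second ionization energy removes an electron from the +1 ion. For each element: Al⁺ still has 2 valence electrons; Ca⁺ still has 1 valence electron; N⁺ still has 4 valence electrons; O⁺ still has 5 valence electrons; Si⁺ still has 3 valence electrons.
All are still removing valence electrons, so compare the +1 ions as you would atoms: IE_2 generally rises across a period (higher Z_eff) and falls down a group (larger shell), subject to the usual subshell exceptions.
Valence configurations: Al⁺ [Ne]3s², Ca⁺ [Ar]4s¹, N⁺ [He]2s²2p², O⁺ [He]2s²2p³, Si⁺ [Ne]3s²3p¹.
Si⁺ loses a lone 3p electron whereas Al⁺ must break into a filled 3s² pair, so IE_2(Al) > IE_2(Si) even though Si has the higher nuclear charge.
The numbers (kJ/mol): Al 1817, Ca 1145, N 2856, O 3388, Si 1577.
Overall IE_2 order: Ca < Si < Al < N < O.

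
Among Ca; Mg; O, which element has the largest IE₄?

Mg

After 3 electrons have been removed, what remains? Ca³⁺ is already 1 electron into the core; Mg³⁺ is already 1 electron into the core; O³⁺ still has 3 valence electrons.
Usually core removal costs more than valence removal, but here the competition is close: a tightly held n=2 valence electron can cost more to remove than an n=3 core electron, so the actual values have to decide it.
Tabulated IE_4 (kJ/mol): Ca 6491, Mg 10543, O 7469.
Overall IE_4 order: Ca < O < Mg.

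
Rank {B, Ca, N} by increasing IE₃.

B < N < Ca

IE_3 is the cost of taking one more electron from the +2 cation: B²⁺ still has 1 valence electron; Ca²⁺ is the bare [Ar] core; N²⁺ still has 3 valence electrons.
Pulling an electron out of a noble-gas core costs far more than removing a remaining valence electron, so Ca sits at the high end of IE_3.
Valence configurations: B²⁺ [He]2s¹, N²⁺ [He]2s²2p¹.
The numbers (kJ/mol): B 3660, Ca 4912, N 4578.
Putting it together, IE_3: B < N < Ca.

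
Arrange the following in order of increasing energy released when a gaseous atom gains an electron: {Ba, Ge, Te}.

Ba < Ge < Te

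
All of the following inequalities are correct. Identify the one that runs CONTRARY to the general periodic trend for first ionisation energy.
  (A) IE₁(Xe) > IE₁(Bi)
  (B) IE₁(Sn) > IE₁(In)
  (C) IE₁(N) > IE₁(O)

(C)

The general trend: first ionisation energy increases across a period and decreases down a group.
(A) Xe (period 5, group 18) vs Bi (period 6, group 15): the stated order agrees with the simple trend.
(B) Sn (period 5, group 14) vs In (period 5, group 13): the stated order agrees with the simple trend.
(C) N (period 2, group 15) vs O (period 2, group 16): the stated order contradicts the simple trend.
The exception is (C): pairing an electron in O's 2p⁴ costs repulsion energy, so O ionizes more easily than half-filled N (2p³).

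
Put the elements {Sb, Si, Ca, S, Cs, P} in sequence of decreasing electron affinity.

S, Si, Sb, P, Cs, Ca

Si is in period 3, group 14; P is in period 3, group 15; S is in period 3, group 16; Ca is in period 4, group 2; Sb is in period 5, group 15; Cs is in period 6, group 1.
EA tends to increase across a period and decrease down a group, though the pattern is less regular than for IE or radius.
Here both period and group differ, so the two effects have to be weighed against each other.
Cs > Ca: this pair runs against the simple trend — see the exception note.
P > Cs: both effects reinforce here, so P is clearly the higher of the two.
Sb > P: this pair runs against the simple trend — see the exception note.
Si > Sb: period and group pull opposite ways; the down-group shift dominates (134 vs 103 kJ/mol).
S > Si: both are in period 3; the period trend gives S the larger value.
Note the exception: Cs has a higher electron affinity than Ca, contrary to the simple trend — adding an electron to Ca (ns²) has to open a new, higher-energy np subshell, which is unfavourable.
Note the exception: Sb has a higher electron affinity than P, contrary to the simple trend — both are half-filled np³, but the pairing/repulsion penalty for the added electron shrinks as the p orbitals become larger and more diffuse down the group, and for Sb that outweighs the weaker nuclear attraction.
Note the exception: Si has a higher electron affinity than P, contrary to the simple trend — adding an electron to P's half-filled 3p³ is unfavourable, so Si (3p²) has the more exothermic EA.
Approximate values (kJ/mol): Si 134, P 72, S 200, Ca 2, Sb 103, Cs 46.
So from highest to lowest: S > Si > Sb > P > Cs > Ca.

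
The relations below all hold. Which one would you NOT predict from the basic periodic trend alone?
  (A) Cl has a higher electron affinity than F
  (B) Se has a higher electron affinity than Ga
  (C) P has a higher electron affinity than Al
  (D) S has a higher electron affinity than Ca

(A)

The general trend: electron affinity increases across a period and decreases down a group.
(A) Cl (period 3, group 17) vs F (period 2, group 17): the stated order contradicts the simple trend.
(B) Se (period 4, group 16) vs Ga (period 4, group 13): the stated order agrees with the simple trend.
(C) P (period 3, group 15) vs Al (period 3, group 13): the stated order agrees with the simple trend.
(D) S (period 3, group 16) vs Ca (period 4, group 2): the stated order agrees with the simple trend.
The exception is (A): F's small 2p subshell makes the incoming electron feel strong e⁻–e⁻ repulsion, so Cl actually releases more energy on gaining an electron.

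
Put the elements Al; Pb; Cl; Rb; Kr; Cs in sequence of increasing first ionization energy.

Cs < Rb < Al < Pb < Cl < Kr

Al is in period 3, group 13; Cl is in period 3, group 17; Kr is in period 4, group 18; Rb is in period 5, group 1; Cs is in period 6, group 1; Pb is in period 6, group 14.
IE₁ increases left→right with effective nuclear charge and decreases top→bottom as the valence shell moves farther out.
Here both period and group differ, so the two effects have to be weighed against each other.
Rb > Cs: Rb sits above Cs in group 1, so the down-group effect alone puts Rb higher.
Al > Rb: relative to Rb, both the across-period and down-group shifts push Al's first ionization energy up.
Pb > Al: period and group pull opposite ways; the across-period shift dominates (716 vs 578 kJ/mol).
Cl > Pb: both effects reinforce here, so Cl is clearly the higher of the two.
Kr > Cl: period and group pull opposite ways; the across-period shift dominates (1351 vs 1251 kJ/mol).
Tabulated first ionization energy (kJ/mol): Al 578, Cl 1251, Kr 1351, Rb 403, Cs 376, Pb 716.
So from lowest to highest: Cs < Rb < Al < Pb < Cl < Kr.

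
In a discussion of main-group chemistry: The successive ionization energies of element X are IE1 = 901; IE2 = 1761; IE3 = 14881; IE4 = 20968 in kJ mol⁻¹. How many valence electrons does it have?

2

Look for the largest jump between consecutive ionization energies: IE3/IE2 ≈ 8.5, far larger than any earlier ratio.
That jump marks the point where a core electron is being removed. So the atom has 2 valence electrons.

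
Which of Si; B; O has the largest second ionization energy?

O

After 1 electron has been removed, what remains? Si⁺ still has 3 valence electrons; B⁺ still has 2 valence electrons; O⁺ still has 5 valence electrons.
All are still removing valence electrons, so compare the +1 ions as you would atoms: IE_2 generally rises across a period (higher Z_eff) and falls down a group (larger shell), subject to the usual subshell exceptions.
Valence configurations: Si⁺ [Ne]3s²3p¹, B⁺ [He]2s², O⁺ [He]2s²2p³.
Approximate IE_2 values (kJ/mol): Si 1577, B 2427, O 3388.
Putting it together, IE_2: Si < B < O.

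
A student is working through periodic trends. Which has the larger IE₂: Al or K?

K

The second ionization energy removes an electron from the +1 ion. For each element: Al⁺ still has 2 valence electrons; K⁺ is the bare [Ar] core.
Pulling an electron out of a noble-gas core costs far more than removing a remaining valence electron, so K sits at the high end of IE_2.
Approximate IE_2 values (kJ/mol): Al 1817, K 3052.
Overall IE_2 order: Al < K.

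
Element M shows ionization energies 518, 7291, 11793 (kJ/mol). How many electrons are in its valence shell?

Look for the largest jump between consecutive ionization energies: IE2/IE1 ≈ 14.1, far larger than any earlier ratio.
That jump marks the point where a core electron is being removed. So the atom has 1 valence electron.

1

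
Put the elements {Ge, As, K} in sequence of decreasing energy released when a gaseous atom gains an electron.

Ge > As > K

K is in period 4, group 1; Ge is in period 4, group 14; As is in period 4, group 15.
Atoms with high Z_eff and room in the valence shell (especially the halogens) have the most exothermic electron affinities.
All lie in period 4; the across-period trend (electron affinity increases left to right) applies, with the exception below.
Note the exception: Ge has a higher electron affinity than As, contrary to the simple trend — adding an electron to As's half-filled 4p³ is unfavourable, so Ge (4p²) has the more exothermic EA.
Tabulated electron affinity (kJ/mol): K 48, Ge 119, As 78.
So from highest to lowest: Ge > As > K.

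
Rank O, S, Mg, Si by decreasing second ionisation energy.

Consider each +1 ion: O⁺ still has 5 valence electrons; S⁺ still has 5 valence electrons; Mg⁺ still has 1 valence electron; Si⁺ still has 3 valence electrons.
All are still removing valence electrons, so compare the +1 ions as you would atoms: IE_2 generally rises across a period (higher Z_eff) and falls down a group (larger shell), subject to the usual subshell exceptions.
Valence configurations: O⁺ [He]2s²2p³, S⁺ [Ne]3s²3p³, Mg⁺ [Ne]3s¹, Si⁺ [Ne]3s²3p¹.
Approximate IE_2 values (kJ/mol): O 3388, S 2252, Mg 1451, Si 1577.
Putting it together, IE_2: Mg < Si < S < O.

O, S, Si, Mg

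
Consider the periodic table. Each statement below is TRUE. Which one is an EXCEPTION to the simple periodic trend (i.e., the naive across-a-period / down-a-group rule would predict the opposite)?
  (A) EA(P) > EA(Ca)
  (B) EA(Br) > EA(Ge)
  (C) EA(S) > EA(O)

The general trend: electron affinity increases across a period and decreases down a group.
(A) P (period 3, group 15) vs Ca (period 4, group 2): the stated order agrees with the simple trend.
(B) Br (period 4, group 17) vs Ge (period 4, group 14): the stated order agrees with the simple trend.
(C) S (period 3, group 16) vs O (period 2, group 16): the stated order contradicts the simple trend.
The exception is (C): the compact 2p subshell of O repels the added electron more than S's larger 3p does.

(C)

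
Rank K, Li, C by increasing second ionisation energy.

C, K, Li

After 1 electron has been removed, what remains? K⁺ is the bare [Ar] core; Li⁺ is the bare [He] core; C⁺ still has 3 valence electrons.
Pulling an electron out of a noble-gas core costs far more than removing a remaining valence electron, so K and Li sit at the high end of IE_2.
The numbers (kJ/mol): K 3052, Li 7298, C 2353.
Putting it together, IE_2: C < K < Li.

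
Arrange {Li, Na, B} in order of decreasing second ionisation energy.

IE_2 is the cost of taking one more electron from the +1 cation: Li⁺ is the bare [He] core; Na⁺ is the bare [Ne] core; B⁺ still has 2 valence electrons.
Breaking into a closed-shell core is much more expensive than removing a leftover valence electron — Na and Li have the largest IE_2 here.
The numbers (kJ/mol): Li 7298, Na 4562, B 2427.
Overall IE_2 order: B < Na < Li.

Li > Na > B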